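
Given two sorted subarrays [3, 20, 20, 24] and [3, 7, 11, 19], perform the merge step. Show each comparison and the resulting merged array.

Merging process:

Compare 3 vs 3: take 3 from left. Merged: [3]
Compare 20 vs 3: take 3 from right. Merged: [3, 3]
Compare 20 vs 7: take 7 from right. Merged: [3, 3, 7]
Compare 20 vs 11: take 11 from right. Merged: [3, 3, 7, 11]
Compare 20 vs 19: take 19 from right. Merged: [3, 3, 7, 11, 19]
Append remaining from left: [20, 20, 24]. Merged: [3, 3, 7, 11, 19, 20, 20, 24]

Final merged array: [3, 3, 7, 11, 19, 20, 20, 24]
Total comparisons: 5

The merged array is [3, 3, 7, 11, 19, 20, 20, 24], requiring 5 comparisons. The merge step runs in O(n) time where n is the total number of elements.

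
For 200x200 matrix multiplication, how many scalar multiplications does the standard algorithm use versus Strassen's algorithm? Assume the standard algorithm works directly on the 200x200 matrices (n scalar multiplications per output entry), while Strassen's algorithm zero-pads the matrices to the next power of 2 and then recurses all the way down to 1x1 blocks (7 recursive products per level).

Matrix multiplication for 200x200 matrices:

Strassen's algorithm requires power-of-2 dimensions. Pad 200x200 to 256x256 (next power of 2).

Standard algorithm: 200^3 = 8000000 multiplications
Strassen's algorithm: 7^(log2(256)) = 7^8 = 5764801 multiplications
Savings: 8000000 - 5764801 = 2235199 multiplications

Standard: 8000000 multiplications (200^3). Strassen: 5764801 multiplications (7^8, after padding to 256x256). Strassen reduces 8 recursive multiplications to 7 at each level.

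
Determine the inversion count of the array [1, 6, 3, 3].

Finding inversions in [1, 6, 3, 3]:

(1, 2): arr[1]=6 > arr[2]=3
(1, 3): arr[1]=6 > arr[3]=3

Total inversions: 2

The array has 2 inversion(s): (1,2), (1,3). Each pair (i,j) satisfies i < j and arr[i] > arr[j].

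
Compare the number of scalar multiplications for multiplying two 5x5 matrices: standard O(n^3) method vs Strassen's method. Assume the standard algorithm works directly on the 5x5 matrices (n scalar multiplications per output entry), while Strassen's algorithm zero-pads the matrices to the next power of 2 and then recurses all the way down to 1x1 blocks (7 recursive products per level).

Matrix multiplication for 5x5 matrices:

Strassen's algorithm requires power-of-2 dimensions. Pad 5x5 to 8x8 (next power of 2).

Standard algorithm: 5^3 = 125 multiplications
Strassen's algorithm: 7^(log2(8)) = 7^3 = 343 multiplications
Difference: 125 - 343 = -218 (Strassen uses MORE here due to padding overhead — for small or just-over-power-of-2 n, padding can outweigh the per-level savings)

Standard: 125 multiplications (5^3). Strassen: 343 multiplications (7^3, after padding to 8x8). Strassen reduces 8 recursive multiplications to 7 at each level.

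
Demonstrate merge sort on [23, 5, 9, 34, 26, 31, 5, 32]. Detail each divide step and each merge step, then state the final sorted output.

Merge sort trace:

Split: [23, 5, 9, 34, 26, 31, 5, 32] -> [23, 5, 9, 34] and [26, 31, 5, 32]
  Split: [23, 5, 9, 34] -> [23, 5] and [9, 34]
    Split: [23, 5] -> [23] and [5]
    Merge: [23] + [5] -> [5, 23]
    Split: [9, 34] -> [9] and [34]
    Merge: [9] + [34] -> [9, 34]
  Merge: [5, 23] + [9, 34] -> [5, 9, 23, 34]
  Split: [26, 31, 5, 32] -> [26, 31] and [5, 32]
    Split: [26, 31] -> [26] and [31]
    Merge: [26] + [31] -> [26, 31]
    Split: [5, 32] -> [5] and [32]
    Merge: [5] + [32] -> [5, 32]
  Merge: [26, 31] + [5, 32] -> [5, 26, 31, 32]
Merge: [5, 9, 23, 34] + [5, 26, 31, 32] -> [5, 5, 9, 23, 26, 31, 32, 34]

Final sorted array: [5, 5, 9, 23, 26, 31, 32, 34]

The merge sort proceeds by recursively splitting the array and merging sorted halves.
After all merges, the sorted array is [5, 5, 9, 23, 26, 31, 32, 34].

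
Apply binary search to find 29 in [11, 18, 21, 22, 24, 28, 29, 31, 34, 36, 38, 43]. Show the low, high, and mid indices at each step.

Binary search for 29 in [11, 18, 21, 22, 24, 28, 29, 31, 34, 36, 38, 43]:

lo=0, hi=11, mid=5, arr[mid]=28 -> 28 < 29, search right half
lo=6, hi=11, mid=8, arr[mid]=34 -> 34 > 29, search left half
lo=6, hi=7, mid=6, arr[mid]=29 -> Found target at index 6!

Binary search finds 29 at index 6 after 3 comparisons. The search repeatedly halves the search space by comparing with the middle element.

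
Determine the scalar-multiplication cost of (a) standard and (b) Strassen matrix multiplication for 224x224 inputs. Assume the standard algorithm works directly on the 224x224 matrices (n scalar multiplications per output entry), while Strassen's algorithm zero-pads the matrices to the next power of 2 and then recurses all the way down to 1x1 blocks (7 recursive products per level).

Matrix multiplication for 224x224 matrices:

Strassen's algorithm requires power-of-2 dimensions. Pad 224x224 to 256x256 (next power of 2).

Standard algorithm: 224^3 = 11239424 multiplications
Strassen's algorithm: 7^(log2(256)) = 7^8 = 5764801 multiplications
Savings: 11239424 - 5764801 = 5474623 multiplications

Standard: 11239424 multiplications (224^3). Strassen: 5764801 multiplications (7^8, after padding to 256x256). Strassen reduces 8 recursive multiplications to 7 at each level.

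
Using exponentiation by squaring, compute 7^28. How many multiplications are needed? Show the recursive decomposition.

Computing 7^28 by squaring (build up from 7^1; each line after the first costs one multiplication):

7^1 = 7
7^2 = (7^1)^2 = 7^2 = 49
7^3 = 7 * 7^2 = 7 * 49 = 343
7^6 = (7^3)^2 = 343^2 = 117649
7^7 = 7 * 7^6 = 7 * 117649 = 823543
7^14 = (7^7)^2 = 823543^2 = 678223072849
7^28 = (7^14)^2 = 678223072849^2 = 459986536544739960976801

Result: 459986536544739960976801
Multiplications needed: 6 (6 lines after 7^1)

7^28 = 459986536544739960976801. Using exponentiation by squaring, this requires 6 multiplications. The key idea: if the exponent is even, square the half-power; if odd, multiply by the base once.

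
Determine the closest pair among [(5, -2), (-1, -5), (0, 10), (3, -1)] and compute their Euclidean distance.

Computing all pairwise distances among 4 points:

d((5, -2), (-1, -5)) = 6.7082
d((5, -2), (0, 10)) = 13.0
d((5, -2), (3, -1)) = 2.2361 <-- minimum
d((-1, -5), (0, 10)) = 15.0333
d((-1, -5), (3, -1)) = 5.6569
d((0, 10), (3, -1)) = 11.4018

Closest pair: (5, -2) and (3, -1) with distance 2.2361

The closest pair is (5, -2) and (3, -1) with Euclidean distance 2.2361. For 4 points, brute-force pairwise comparison is shown above. For large n, the divide-and-conquer algorithm (sort by x, recurse on halves, check the dividing strip) achieves O(n log n).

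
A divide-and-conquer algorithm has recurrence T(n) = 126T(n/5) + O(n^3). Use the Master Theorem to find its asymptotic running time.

Master Theorem for T(n) = 126T(n/5) + O(n^3):

a = 126, b = 5, c = 3
log_b(a) = log_5(126) = 3.0050

Case 1: c = 3 < log_5(126) = 3.0050
T(n) = O(n^(log_5 126))

For T(n) = 126T(n/5) + O(n^3): log_5(126) = 3.0050. This is Case 1 of the Master Theorem (c < log_b(a), work dominated by leaves), giving O(n^(log_5 126)).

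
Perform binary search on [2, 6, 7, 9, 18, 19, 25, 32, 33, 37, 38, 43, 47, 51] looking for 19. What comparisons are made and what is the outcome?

Binary search for 19 in [2, 6, 7, 9, 18, 19, 25, 32, 33, 37, 38, 43, 47, 51]:

lo=0, hi=13, mid=6, arr[mid]=25 -> 25 > 19, search left half
lo=0, hi=5, mid=2, arr[mid]=7 -> 7 < 19, search right half
lo=3, hi=5, mid=4, arr[mid]=18 -> 18 < 19, search right half
lo=5, hi=5, mid=5, arr[mid]=19 -> Found target at index 5!

Binary search finds 19 at index 5 after 4 comparisons. The search repeatedly halves the search space by comparing with the middle element.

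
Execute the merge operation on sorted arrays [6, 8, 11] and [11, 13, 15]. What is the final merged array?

Merging process:

Compare 6 vs 11: take 6 from left. Merged: [6]
Compare 8 vs 11: take 8 from left. Merged: [6, 8]
Compare 11 vs 11: take 11 from left. Merged: [6, 8, 11]
Append remaining from right: [11, 13, 15]. Merged: [6, 8, 11, 11, 13, 15]

Final merged array: [6, 8, 11, 11, 13, 15]
Total comparisons: 3

The merged array is [6, 8, 11, 11, 13, 15], requiring 3 comparisons. The merge step runs in O(n) time where n is the total number of elements.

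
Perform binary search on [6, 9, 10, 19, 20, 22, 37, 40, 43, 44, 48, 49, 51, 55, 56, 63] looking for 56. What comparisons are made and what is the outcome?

Binary search for 56 in [6, 9, 10, 19, 20, 22, 37, 40, 43, 44, 48, 49, 51, 55, 56, 63]:

lo=0, hi=15, mid=7, arr[mid]=40 -> 40 < 56, search right half
lo=8, hi=15, mid=11, arr[mid]=49 -> 49 < 56, search right half
lo=12, hi=15, mid=13, arr[mid]=55 -> 55 < 56, search right half
lo=14, hi=15, mid=14, arr[mid]=56 -> Found target at index 14!

Binary search finds 56 at index 14 after 4 comparisons. The search repeatedly halves the search space by comparing with the middle element.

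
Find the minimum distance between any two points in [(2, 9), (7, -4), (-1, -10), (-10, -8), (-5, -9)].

Computing all pairwise distances among 5 points:

d((2, 9), (7, -4)) = 13.9284
d((2, 9), (-1, -10)) = 19.2354
d((2, 9), (-10, -8)) = 20.8087
d((2, 9), (-5, -9)) = 19.3132
d((7, -4), (-1, -10)) = 10.0
d((7, -4), (-10, -8)) = 17.4642
d((7, -4), (-5, -9)) = 13.0
d((-1, -10), (-10, -8)) = 9.2195
d((-1, -10), (-5, -9)) = 4.1231 <-- minimum
d((-10, -8), (-5, -9)) = 5.099

Closest pair: (-1, -10) and (-5, -9) with distance 4.1231

The closest pair is (-1, -10) and (-5, -9) with Euclidean distance 4.1231. For 5 points, brute-force pairwise comparison is shown above. For large n, the divide-and-conquer algorithm (sort by x, recurse on halves, check the dividing strip) achieves O(n log n).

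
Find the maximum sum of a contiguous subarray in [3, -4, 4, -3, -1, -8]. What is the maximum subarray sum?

Using Kadane's algorithm on [3, -4, 4, -3, -1, -8]:

Scanning through the array:
Position 1 (value -4): max_ending_here = -1, max_so_far = 3
Position 2 (value 4): max_ending_here = 4, max_so_far = 4
Position 3 (value -3): max_ending_here = 1, max_so_far = 4
Position 4 (value -1): max_ending_here = 0, max_so_far = 4
Position 5 (value -8): max_ending_here = -8, max_so_far = 4

Maximum subarray: [4]
Maximum sum: 4

The maximum subarray is [4] with sum 4. This subarray runs from index 2 to index 2.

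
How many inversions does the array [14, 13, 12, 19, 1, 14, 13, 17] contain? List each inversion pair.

Finding inversions in [14, 13, 12, 19, 1, 14, 13, 17]:

(0, 1): arr[0]=14 > arr[1]=13
(0, 2): arr[0]=14 > arr[2]=12
(0, 4): arr[0]=14 > arr[4]=1
(0, 6): arr[0]=14 > arr[6]=13
(1, 2): arr[1]=13 > arr[2]=12
(1, 4): arr[1]=13 > arr[4]=1
(2, 4): arr[2]=12 > arr[4]=1
(3, 4): arr[3]=19 > arr[4]=1
(3, 5): arr[3]=19 > arr[5]=14
(3, 6): arr[3]=19 > arr[6]=13
(3, 7): arr[3]=19 > arr[7]=17
(5, 6): arr[5]=14 > arr[6]=13

Total inversions: 12

The array has 12 inversion(s): (0,1), (0,2), (0,4), (0,6), (1,2), (1,4), (2,4), (3,4), (3,5), (3,6), (3,7), (5,6). Each pair (i,j) satisfies i < j and arr[i] > arr[j].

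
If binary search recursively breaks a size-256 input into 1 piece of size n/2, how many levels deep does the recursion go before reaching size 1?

For divide and conquer with division factor 2:

Problem sizes at each level:
Level 0: 256
Level 1: 128
Level 2: 64
Level 3: 32
Level 4: 16
Level 5: 8
Level 6: 4
Level 7: 2
Level 8: 1

The root is level 0 and the size-1 base case is level 8 (the tree spans levels 0 through 8, i.e. 9 levels counting the root), so the depth is the number of divisions: log_2(256) = 8

The recursion tree depth is log_2(256) = 8. At each level, the problem size is divided by 2, so it takes 8 divisions to reduce to a base case of size 1. The algorithm makes 1 recursive call at each level.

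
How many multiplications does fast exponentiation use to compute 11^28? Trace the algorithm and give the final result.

Computing 11^28 by squaring (build up from 11^1; each line after the first costs one multiplication):

11^1 = 11
11^2 = (11^1)^2 = 11^2 = 121
11^3 = 11 * 11^2 = 11 * 121 = 1331
11^6 = (11^3)^2 = 1331^2 = 1771561
11^7 = 11 * 11^6 = 11 * 1771561 = 19487171
11^14 = (11^7)^2 = 19487171^2 = 379749833583241
11^28 = (11^14)^2 = 379749833583241^2 = 144209936106499234037676064081

Result: 144209936106499234037676064081
Multiplications needed: 6 (6 lines after 11^1)

11^28 = 144209936106499234037676064081. Using exponentiation by squaring, this requires 6 multiplications. The key idea: if the exponent is even, square the half-power; if odd, multiply by the base once.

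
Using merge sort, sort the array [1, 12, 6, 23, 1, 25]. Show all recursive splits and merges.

Merge sort trace:

Split: [1, 12, 6, 23, 1, 25] -> [1, 12, 6] and [23, 1, 25]
  Split: [1, 12, 6] -> [1] and [12, 6]
    Split: [12, 6] -> [12] and [6]
    Merge: [12] + [6] -> [6, 12]
  Merge: [1] + [6, 12] -> [1, 6, 12]
  Split: [23, 1, 25] -> [23] and [1, 25]
    Split: [1, 25] -> [1] and [25]
    Merge: [1] + [25] -> [1, 25]
  Merge: [23] + [1, 25] -> [1, 23, 25]
Merge: [1, 6, 12] + [1, 23, 25] -> [1, 1, 6, 12, 23, 25]

Final sorted array: [1, 1, 6, 12, 23, 25]

The merge sort proceeds by recursively splitting the array and merging sorted halves.
After all merges, the sorted array is [1, 1, 6, 12, 23, 25].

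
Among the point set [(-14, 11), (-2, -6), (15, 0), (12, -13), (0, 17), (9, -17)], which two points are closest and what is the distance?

Computing all pairwise distances among 6 points:

d((-14, 11), (-2, -6)) = 20.8087
d((-14, 11), (15, 0)) = 31.0161
d((-14, 11), (12, -13)) = 35.3836
d((-14, 11), (0, 17)) = 15.2315
d((-14, 11), (9, -17)) = 36.2353
d((-2, -6), (15, 0)) = 18.0278
d((-2, -6), (12, -13)) = 15.6525
d((-2, -6), (0, 17)) = 23.0868
d((-2, -6), (9, -17)) = 15.5563
d((15, 0), (12, -13)) = 13.3417
d((15, 0), (0, 17)) = 22.6716
d((15, 0), (9, -17)) = 18.0278
d((12, -13), (0, 17)) = 32.311
d((12, -13), (9, -17)) = 5.0 <-- minimum
d((0, 17), (9, -17)) = 35.171

Closest pair: (12, -13) and (9, -17) with distance 5.0

The closest pair is (12, -13) and (9, -17) with Euclidean distance 5.0. For 6 points, brute-force pairwise comparison is shown above. For large n, the divide-and-conquer algorithm (sort by x, recurse on halves, check the dividing strip) achieves O(n log n).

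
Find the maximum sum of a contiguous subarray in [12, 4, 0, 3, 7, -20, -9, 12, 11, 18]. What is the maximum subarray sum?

Using Kadane's algorithm on [12, 4, 0, 3, 7, -20, -9, 12, 11, 18]:

Scanning through the array:
Position 1 (value 4): max_ending_here = 16, max_so_far = 16
Position 2 (value 0): max_ending_here = 16, max_so_far = 16
Position 3 (value 3): max_ending_here = 19, max_so_far = 19
Position 4 (value 7): max_ending_here = 26, max_so_far = 26
Position 5 (value -20): max_ending_here = 6, max_so_far = 26
Position 6 (value -9): max_ending_here = -3, max_so_far = 26
Position 7 (value 12): max_ending_here = 12, max_so_far = 26
Position 8 (value 11): max_ending_here = 23, max_so_far = 26
Position 9 (value 18): max_ending_here = 41, max_so_far = 41

Maximum subarray: [12, 11, 18]
Maximum sum: 41

The maximum subarray is [12, 11, 18] with sum 41. This subarray runs from index 7 to index 9.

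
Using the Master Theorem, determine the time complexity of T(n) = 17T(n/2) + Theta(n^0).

Master Theorem for T(n) = 17T(n/2) + O(n^0):

a = 17, b = 2, c = 0
log_b(a) = log_2(17) = 4.0875

Case 1: c = 0 < log_2(17) = 4.0875
T(n) = O(n^(log_2 17))

For T(n) = 17T(n/2) + O(n^0): log_2(17) = 4.0875. This is Case 1 of the Master Theorem (c < log_b(a), work dominated by leaves), giving O(n^(log_2 17)).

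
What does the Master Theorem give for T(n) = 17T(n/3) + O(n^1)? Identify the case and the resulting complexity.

Master Theorem for T(n) = 17T(n/3) + O(n^1):

a = 17, b = 3, c = 1
log_b(a) = log_3(17) = 2.5789

Case 1: c = 1 < log_3(17) = 2.5789
T(n) = O(n^(log_3 17))

For T(n) = 17T(n/3) + O(n^1): log_3(17) = 2.5789. This is Case 1 of the Master Theorem (c < log_b(a), work dominated by leaves), giving O(n^(log_3 17)).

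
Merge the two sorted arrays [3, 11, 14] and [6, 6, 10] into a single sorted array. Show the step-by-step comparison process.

Merging process:

Compare 3 vs 6: take 3 from left. Merged: [3]
Compare 11 vs 6: take 6 from right. Merged: [3, 6]
Compare 11 vs 6: take 6 from right. Merged: [3, 6, 6]
Compare 11 vs 10: take 10 from right. Merged: [3, 6, 6, 10]
Append remaining from left: [11, 14]. Merged: [3, 6, 6, 10, 11, 14]

Final merged array: [3, 6, 6, 10, 11, 14]
Total comparisons: 4

The merged array is [3, 6, 6, 10, 11, 14], requiring 4 comparisons. The merge step runs in O(n) time where n is the total number of elements.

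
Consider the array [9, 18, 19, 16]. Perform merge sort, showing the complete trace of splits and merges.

Merge sort trace:

Split: [9, 18, 19, 16] -> [9, 18] and [19, 16]
  Split: [9, 18] -> [9] and [18]
  Merge: [9] + [18] -> [9, 18]
  Split: [19, 16] -> [19] and [16]
  Merge: [19] + [16] -> [16, 19]
Merge: [9, 18] + [16, 19] -> [9, 16, 18, 19]

Final sorted array: [9, 16, 18, 19]

The merge sort proceeds by recursively splitting the array and merging sorted halves.
After all merges, the sorted array is [9, 16, 18, 19].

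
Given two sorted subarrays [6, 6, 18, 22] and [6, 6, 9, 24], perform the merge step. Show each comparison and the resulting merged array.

Merging process:

Compare 6 vs 6: take 6 from left. Merged: [6]
Compare 6 vs 6: take 6 from left. Merged: [6, 6]
Compare 18 vs 6: take 6 from right. Merged: [6, 6, 6]
Compare 18 vs 6: take 6 from right. Merged: [6, 6, 6, 6]
Compare 18 vs 9: take 9 from right. Merged: [6, 6, 6, 6, 9]
Compare 18 vs 24: take 18 from left. Merged: [6, 6, 6, 6, 9, 18]
Compare 22 vs 24: take 22 from left. Merged: [6, 6, 6, 6, 9, 18, 22]
Append remaining from right: [24]. Merged: [6, 6, 6, 6, 9, 18, 22, 24]

Final merged array: [6, 6, 6, 6, 9, 18, 22, 24]
Total comparisons: 7

The merged array is [6, 6, 6, 6, 9, 18, 22, 24], requiring 7 comparisons. The merge step runs in O(n) time where n is the total number of elements.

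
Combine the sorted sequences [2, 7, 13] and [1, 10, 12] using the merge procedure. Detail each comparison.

Merging process:

Compare 2 vs 1: take 1 from right. Merged: [1]
Compare 2 vs 10: take 2 from left. Merged: [1, 2]
Compare 7 vs 10: take 7 from left. Merged: [1, 2, 7]
Compare 13 vs 10: take 10 from right. Merged: [1, 2, 7, 10]
Compare 13 vs 12: take 12 from right. Merged: [1, 2, 7, 10, 12]
Append remaining from left: [13]. Merged: [1, 2, 7, 10, 12, 13]

Final merged array: [1, 2, 7, 10, 12, 13]
Total comparisons: 5

The merged array is [1, 2, 7, 10, 12, 13], requiring 5 comparisons. The merge step runs in O(n) time where n is the total number of elements.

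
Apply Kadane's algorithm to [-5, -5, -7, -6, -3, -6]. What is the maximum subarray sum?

Using Kadane's algorithm on [-5, -5, -7, -6, -3, -6]:

Scanning through the array:
Position 1 (value -5): max_ending_here = -5, max_so_far = -5
Position 2 (value -7): max_ending_here = -7, max_so_far = -5
Position 3 (value -6): max_ending_here = -6, max_so_far = -5
Position 4 (value -3): max_ending_here = -3, max_so_far = -3
Position 5 (value -6): max_ending_here = -6, max_so_far = -3

Maximum subarray: [-3]
Maximum sum: -3

The maximum subarray is [-3] with sum -3. This subarray runs from index 4 to index 4.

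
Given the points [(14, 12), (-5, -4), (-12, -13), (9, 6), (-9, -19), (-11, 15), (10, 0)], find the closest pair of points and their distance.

Computing all pairwise distances among 7 points:

d((14, 12), (-5, -4)) = 24.8395
d((14, 12), (-12, -13)) = 36.0694
d((14, 12), (9, 6)) = 7.8102
d((14, 12), (-9, -19)) = 38.6005
d((14, 12), (-11, 15)) = 25.1794
d((14, 12), (10, 0)) = 12.6491
d((-5, -4), (-12, -13)) = 11.4018
d((-5, -4), (9, 6)) = 17.2047
d((-5, -4), (-9, -19)) = 15.5242
d((-5, -4), (-11, 15)) = 19.9249
d((-5, -4), (10, 0)) = 15.5242
d((-12, -13), (9, 6)) = 28.3196
d((-12, -13), (-9, -19)) = 6.7082
d((-12, -13), (-11, 15)) = 28.0179
d((-12, -13), (10, 0)) = 25.5539
d((9, 6), (-9, -19)) = 30.8058
d((9, 6), (-11, 15)) = 21.9317
d((9, 6), (10, 0)) = 6.0828 <-- minimum
d((-9, -19), (-11, 15)) = 34.0588
d((-9, -19), (10, 0)) = 26.8701
d((-11, 15), (10, 0)) = 25.807

Closest pair: (9, 6) and (10, 0) with distance 6.0828

The closest pair is (9, 6) and (10, 0) with Euclidean distance 6.0828. For 7 points, brute-force pairwise comparison is shown above. For large n, the divide-and-conquer algorithm (sort by x, recurse on halves, check the dividing strip) achieves O(n log n).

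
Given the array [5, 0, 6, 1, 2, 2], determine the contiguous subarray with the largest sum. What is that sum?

Using Kadane's algorithm on [5, 0, 6, 1, 2, 2]:

Scanning through the array:
Position 1 (value 0): max_ending_here = 5, max_so_far = 5
Position 2 (value 6): max_ending_here = 11, max_so_far = 11
Position 3 (value 1): max_ending_here = 12, max_so_far = 12
Position 4 (value 2): max_ending_here = 14, max_so_far = 14
Position 5 (value 2): max_ending_here = 16, max_so_far = 16

Maximum subarray: [5, 0, 6, 1, 2, 2]
Maximum sum: 16

The maximum subarray is [5, 0, 6, 1, 2, 2] with sum 16. This subarray runs from index 0 to index 5.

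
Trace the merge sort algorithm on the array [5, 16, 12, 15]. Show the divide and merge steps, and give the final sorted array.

Merge sort trace:

Split: [5, 16, 12, 15] -> [5, 16] and [12, 15]
  Split: [5, 16] -> [5] and [16]
  Merge: [5] + [16] -> [5, 16]
  Split: [12, 15] -> [12] and [15]
  Merge: [12] + [15] -> [12, 15]
Merge: [5, 16] + [12, 15] -> [5, 12, 15, 16]

Final sorted array: [5, 12, 15, 16]

The merge sort proceeds by recursively splitting the array and merging sorted halves.
After all merges, the sorted array is [5, 12, 15, 16].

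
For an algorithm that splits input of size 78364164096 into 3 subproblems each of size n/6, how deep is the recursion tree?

For divide and conquer with division factor 6:

Problem sizes at each level:
Level 0: 78364164096
Level 1: 13060694016
Level 2: 2176782336
Level 3: 362797056
Level 4: 60466176
Level 5: 10077696
Level 6: 1679616
Level 7: 279936
Level 8: 46656
Level 9: 7776
Level 10: 1296
Level 11: 216
Level 12: 36
Level 13: 6
Level 14: 1

The root is level 0 and the size-1 base case is level 14 (the tree spans levels 0 through 14, i.e. 15 levels counting the root), so the depth is the number of divisions: log_6(78364164096) = 14

The recursion tree depth is log_6(78364164096) = 14. At each level, the problem size is divided by 6, so it takes 14 divisions to reduce to a base case of size 1. The algorithm makes 3 recursive calls at each level.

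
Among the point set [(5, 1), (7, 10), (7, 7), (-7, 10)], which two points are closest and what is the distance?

Computing all pairwise distances among 4 points:

d((5, 1), (7, 10)) = 9.2195
d((5, 1), (7, 7)) = 6.3246
d((5, 1), (-7, 10)) = 15.0
d((7, 10), (7, 7)) = 3.0 <-- minimum
d((7, 10), (-7, 10)) = 14.0
d((7, 7), (-7, 10)) = 14.3178

Closest pair: (7, 10) and (7, 7) with distance 3.0

The closest pair is (7, 10) and (7, 7) with Euclidean distance 3.0. For 4 points, brute-force pairwise comparison is shown above. For large n, the divide-and-conquer algorithm (sort by x, recurse on halves, check the dividing strip) achieves O(n log n).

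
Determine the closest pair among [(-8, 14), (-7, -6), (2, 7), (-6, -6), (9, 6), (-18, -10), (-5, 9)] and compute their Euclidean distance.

Computing all pairwise distances among 7 points:

d((-8, 14), (-7, -6)) = 20.025
d((-8, 14), (2, 7)) = 12.2066
d((-8, 14), (-6, -6)) = 20.0998
d((-8, 14), (9, 6)) = 18.7883
d((-8, 14), (-18, -10)) = 26.0
d((-8, 14), (-5, 9)) = 5.831
d((-7, -6), (2, 7)) = 15.8114
d((-7, -6), (-6, -6)) = 1.0 <-- minimum
d((-7, -6), (9, 6)) = 20.0
d((-7, -6), (-18, -10)) = 11.7047
d((-7, -6), (-5, 9)) = 15.1327
d((2, 7), (-6, -6)) = 15.2643
d((2, 7), (9, 6)) = 7.0711
d((2, 7), (-18, -10)) = 26.2488
d((2, 7), (-5, 9)) = 7.2801
d((-6, -6), (9, 6)) = 19.2094
d((-6, -6), (-18, -10)) = 12.6491
d((-6, -6), (-5, 9)) = 15.0333
d((9, 6), (-18, -10)) = 31.3847
d((9, 6), (-5, 9)) = 14.3178
d((-18, -10), (-5, 9)) = 23.0217

Closest pair: (-7, -6) and (-6, -6) with distance 1.0

The closest pair is (-7, -6) and (-6, -6) with Euclidean distance 1.0. For 7 points, brute-force pairwise comparison is shown above. For large n, the divide-and-conquer algorithm (sort by x, recurse on halves, check the dividing strip) achieves O(n log n).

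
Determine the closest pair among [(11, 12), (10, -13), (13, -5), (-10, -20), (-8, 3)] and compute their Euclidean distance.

Computing all pairwise distances among 5 points:

d((11, 12), (10, -13)) = 25.02
d((11, 12), (13, -5)) = 17.1172
d((11, 12), (-10, -20)) = 38.2753
d((11, 12), (-8, 3)) = 21.0238
d((10, -13), (13, -5)) = 8.544 <-- minimum
d((10, -13), (-10, -20)) = 21.1896
d((10, -13), (-8, 3)) = 24.0832
d((13, -5), (-10, -20)) = 27.4591
d((13, -5), (-8, 3)) = 22.4722
d((-10, -20), (-8, 3)) = 23.0868

Closest pair: (10, -13) and (13, -5) with distance 8.544

The closest pair is (10, -13) and (13, -5) with Euclidean distance 8.544. For 5 points, brute-force pairwise comparison is shown above. For large n, the divide-and-conquer algorithm (sort by x, recurse on halves, check the dividing strip) achieves O(n log n).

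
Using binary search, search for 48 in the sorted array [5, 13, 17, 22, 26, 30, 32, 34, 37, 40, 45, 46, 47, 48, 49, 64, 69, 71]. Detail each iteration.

Binary search for 48 in [5, 13, 17, 22, 26, 30, 32, 34, 37, 40, 45, 46, 47, 48, 49, 64, 69, 71]:

lo=0, hi=17, mid=8, arr[mid]=37 -> 37 < 48, search right half
lo=9, hi=17, mid=13, arr[mid]=48 -> Found target at index 13!

Binary search finds 48 at index 13 after 2 comparisons. The search repeatedly halves the search space by comparing with the middle element.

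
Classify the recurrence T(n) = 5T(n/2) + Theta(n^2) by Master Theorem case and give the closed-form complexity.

Master Theorem for T(n) = 5T(n/2) + O(n^2):

a = 5, b = 2, c = 2
log_b(a) = log_2(5) = 2.3219

Case 1: c = 2 < log_2(5) = 2.3219
T(n) = O(n^(log_2 5))

For T(n) = 5T(n/2) + O(n^2): log_2(5) = 2.3219. This is Case 1 of the Master Theorem (c < log_b(a), work dominated by leaves), giving O(n^(log_2 5)).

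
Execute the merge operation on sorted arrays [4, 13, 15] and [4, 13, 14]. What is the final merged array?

Merging process:

Compare 4 vs 4: take 4 from left. Merged: [4]
Compare 13 vs 4: take 4 from right. Merged: [4, 4]
Compare 13 vs 13: take 13 from left. Merged: [4, 4, 13]
Compare 15 vs 13: take 13 from right. Merged: [4, 4, 13, 13]
Compare 15 vs 14: take 14 from right. Merged: [4, 4, 13, 13, 14]
Append remaining from left: [15]. Merged: [4, 4, 13, 13, 14, 15]

Final merged array: [4, 4, 13, 13, 14, 15]
Total comparisons: 5

The merged array is [4, 4, 13, 13, 14, 15], requiring 5 comparisons. The merge step runs in O(n) time where n is the total number of elements.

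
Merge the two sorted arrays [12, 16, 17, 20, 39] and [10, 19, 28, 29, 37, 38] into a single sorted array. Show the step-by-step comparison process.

Merging process:

Compare 12 vs 10: take 10 from right. Merged: [10]
Compare 12 vs 19: take 12 from left. Merged: [10, 12]
Compare 16 vs 19: take 16 from left. Merged: [10, 12, 16]
Compare 17 vs 19: take 17 from left. Merged: [10, 12, 16, 17]
Compare 20 vs 19: take 19 from right. Merged: [10, 12, 16, 17, 19]
Compare 20 vs 28: take 20 from left. Merged: [10, 12, 16, 17, 19, 20]
Compare 39 vs 28: take 28 from right. Merged: [10, 12, 16, 17, 19, 20, 28]
Compare 39 vs 29: take 29 from right. Merged: [10, 12, 16, 17, 19, 20, 28, 29]
Compare 39 vs 37: take 37 from right. Merged: [10, 12, 16, 17, 19, 20, 28, 29, 37]
Compare 39 vs 38: take 38 from right. Merged: [10, 12, 16, 17, 19, 20, 28, 29, 37, 38]
Append remaining from left: [39]. Merged: [10, 12, 16, 17, 19, 20, 28, 29, 37, 38, 39]

Final merged array: [10, 12, 16, 17, 19, 20, 28, 29, 37, 38, 39]
Total comparisons: 10

The merged array is [10, 12, 16, 17, 19, 20, 28, 29, 37, 38, 39], requiring 10 comparisons. The merge step runs in O(n) time where n is the total number of elements.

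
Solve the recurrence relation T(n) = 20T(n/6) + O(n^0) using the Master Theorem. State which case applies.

Master Theorem for T(n) = 20T(n/6) + O(n^0):

a = 20, b = 6, c = 0
log_b(a) = log_6(20) = 1.6720

Case 1: c = 0 < log_6(20) = 1.6720
T(n) = O(n^(log_6 20))

For T(n) = 20T(n/6) + O(n^0): log_6(20) = 1.6720. This is Case 1 of the Master Theorem (c < log_b(a), work dominated by leaves), giving O(n^(log_6 20)).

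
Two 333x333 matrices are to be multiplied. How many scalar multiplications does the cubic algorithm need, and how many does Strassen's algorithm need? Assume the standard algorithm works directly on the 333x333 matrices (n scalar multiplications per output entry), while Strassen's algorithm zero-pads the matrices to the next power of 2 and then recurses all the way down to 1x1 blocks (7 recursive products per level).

Matrix multiplication for 333x333 matrices:

Strassen's algorithm requires power-of-2 dimensions. Pad 333x333 to 512x512 (next power of 2).

Standard algorithm: 333^3 = 36926037 multiplications
Strassen's algorithm: 7^(log2(512)) = 7^9 = 40353607 multiplications
Difference: 36926037 - 40353607 = -3427570 (Strassen uses MORE here due to padding overhead — for small or just-over-power-of-2 n, padding can outweigh the per-level savings)

Standard: 36926037 multiplications (333^3). Strassen: 40353607 multiplications (7^9, after padding to 512x512). Strassen reduces 8 recursive multiplications to 7 at each level.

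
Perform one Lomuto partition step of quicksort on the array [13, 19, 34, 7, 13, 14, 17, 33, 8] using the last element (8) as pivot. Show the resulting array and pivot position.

Lomuto partition with pivot = 8:

Initial array: [13, 19, 34, 7, 13, 14, 17, 33, 8]

arr[0]=13 > 8: no swap
arr[1]=19 > 8: no swap
arr[2]=34 > 8: no swap
arr[3]=7 <= 8: swap with position 0, array becomes [7, 19, 34, 13, 13, 14, 17, 33, 8]
arr[4]=13 > 8: no swap
arr[5]=14 > 8: no swap
arr[6]=17 > 8: no swap
arr[7]=33 > 8: no swap

Place pivot at position 1: [7, 8, 34, 13, 13, 14, 17, 33, 19]
Pivot position: 1

After partitioning with pivot 8, the array becomes [7, 8, 34, 13, 13, 14, 17, 33, 19]. The pivot is placed at index 1. All elements to the left of the pivot are <= 8, and all elements to the right are > 8.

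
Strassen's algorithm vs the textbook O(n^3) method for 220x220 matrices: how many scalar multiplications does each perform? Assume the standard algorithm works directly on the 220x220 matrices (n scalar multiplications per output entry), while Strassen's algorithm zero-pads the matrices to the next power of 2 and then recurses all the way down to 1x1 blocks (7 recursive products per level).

Matrix multiplication for 220x220 matrices:

Strassen's algorithm requires power-of-2 dimensions. Pad 220x220 to 256x256 (next power of 2).

Standard algorithm: 220^3 = 10648000 multiplications
Strassen's algorithm: 7^(log2(256)) = 7^8 = 5764801 multiplications
Savings: 10648000 - 5764801 = 4883199 multiplications

Standard: 10648000 multiplications (220^3). Strassen: 5764801 multiplications (7^8, after padding to 256x256). Strassen reduces 8 recursive multiplications to 7 at each level.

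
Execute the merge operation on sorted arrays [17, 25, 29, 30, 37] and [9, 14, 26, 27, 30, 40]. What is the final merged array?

Merging process:

Compare 17 vs 9: take 9 from right. Merged: [9]
Compare 17 vs 14: take 14 from right. Merged: [9, 14]
Compare 17 vs 26: take 17 from left. Merged: [9, 14, 17]
Compare 25 vs 26: take 25 from left. Merged: [9, 14, 17, 25]
Compare 29 vs 26: take 26 from right. Merged: [9, 14, 17, 25, 26]
Compare 29 vs 27: take 27 from right. Merged: [9, 14, 17, 25, 26, 27]
Compare 29 vs 30: take 29 from left. Merged: [9, 14, 17, 25, 26, 27, 29]
Compare 30 vs 30: take 30 from left. Merged: [9, 14, 17, 25, 26, 27, 29, 30]
Compare 37 vs 30: take 30 from right. Merged: [9, 14, 17, 25, 26, 27, 29, 30, 30]
Compare 37 vs 40: take 37 from left. Merged: [9, 14, 17, 25, 26, 27, 29, 30, 30, 37]
Append remaining from right: [40]. Merged: [9, 14, 17, 25, 26, 27, 29, 30, 30, 37, 40]

Final merged array: [9, 14, 17, 25, 26, 27, 29, 30, 30, 37, 40]
Total comparisons: 10

The merged array is [9, 14, 17, 25, 26, 27, 29, 30, 30, 37, 40], requiring 10 comparisons. The merge step runs in O(n) time where n is the total number of elements.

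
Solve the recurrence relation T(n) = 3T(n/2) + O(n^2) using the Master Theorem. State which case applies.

Master Theorem for T(n) = 3T(n/2) + O(n^2):

a = 3, b = 2, c = 2
log_b(a) = log_2(3) = 1.5850

Case 3: c = 2 > log_2(3) = 1.5850
T(n) = O(n^2) = O(n^2)

For T(n) = 3T(n/2) + O(n^2): log_2(3) = 1.5850. This is Case 3 of the Master Theorem (c > log_b(a), work dominated by root), giving O(n^2).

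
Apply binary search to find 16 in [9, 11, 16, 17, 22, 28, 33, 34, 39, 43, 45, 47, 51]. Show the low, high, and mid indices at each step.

Binary search for 16 in [9, 11, 16, 17, 22, 28, 33, 34, 39, 43, 45, 47, 51]:

lo=0, hi=12, mid=6, arr[mid]=33 -> 33 > 16, search left half
lo=0, hi=5, mid=2, arr[mid]=16 -> Found target at index 2!

Binary search finds 16 at index 2 after 2 comparisons. The search repeatedly halves the search space by comparing with the middle element.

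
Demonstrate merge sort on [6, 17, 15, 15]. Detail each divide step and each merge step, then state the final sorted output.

Merge sort trace:

Split: [6, 17, 15, 15] -> [6, 17] and [15, 15]
  Split: [6, 17] -> [6] and [17]
  Merge: [6] + [17] -> [6, 17]
  Split: [15, 15] -> [15] and [15]
  Merge: [15] + [15] -> [15, 15]
Merge: [6, 17] + [15, 15] -> [6, 15, 15, 17]

Final sorted array: [6, 15, 15, 17]

The merge sort proceeds by recursively splitting the array and merging sorted halves.
After all merges, the sorted array is [6, 15, 15, 17].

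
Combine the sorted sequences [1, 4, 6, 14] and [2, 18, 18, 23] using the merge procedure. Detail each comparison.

Merging process:

Compare 1 vs 2: take 1 from left. Merged: [1]
Compare 4 vs 2: take 2 from right. Merged: [1, 2]
Compare 4 vs 18: take 4 from left. Merged: [1, 2, 4]
Compare 6 vs 18: take 6 from left. Merged: [1, 2, 4, 6]
Compare 14 vs 18: take 14 from left. Merged: [1, 2, 4, 6, 14]
Append remaining from right: [18, 18, 23]. Merged: [1, 2, 4, 6, 14, 18, 18, 23]

Final merged array: [1, 2, 4, 6, 14, 18, 18, 23]
Total comparisons: 5

The merged array is [1, 2, 4, 6, 14, 18, 18, 23], requiring 5 comparisons. The merge step runs in O(n) time where n is the total number of elements.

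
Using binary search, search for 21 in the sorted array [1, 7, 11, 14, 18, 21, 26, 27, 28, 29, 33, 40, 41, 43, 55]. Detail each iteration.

Binary search for 21 in [1, 7, 11, 14, 18, 21, 26, 27, 28, 29, 33, 40, 41, 43, 55]:

lo=0, hi=14, mid=7, arr[mid]=27 -> 27 > 21, search left half
lo=0, hi=6, mid=3, arr[mid]=14 -> 14 < 21, search right half
lo=4, hi=6, mid=5, arr[mid]=21 -> Found target at index 5!

Binary search finds 21 at index 5 after 3 comparisons. The search repeatedly halves the search space by comparing with the middle element.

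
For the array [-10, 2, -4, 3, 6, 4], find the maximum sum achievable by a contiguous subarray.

Using Kadane's algorithm on [-10, 2, -4, 3, 6, 4]:

Scanning through the array:
Position 1 (value 2): max_ending_here = 2, max_so_far = 2
Position 2 (value -4): max_ending_here = -2, max_so_far = 2
Position 3 (value 3): max_ending_here = 3, max_so_far = 3
Position 4 (value 6): max_ending_here = 9, max_so_far = 9
Position 5 (value 4): max_ending_here = 13, max_so_far = 13

Maximum subarray: [3, 6, 4]
Maximum sum: 13

The maximum subarray is [3, 6, 4] with sum 13. This subarray runs from index 3 to index 5.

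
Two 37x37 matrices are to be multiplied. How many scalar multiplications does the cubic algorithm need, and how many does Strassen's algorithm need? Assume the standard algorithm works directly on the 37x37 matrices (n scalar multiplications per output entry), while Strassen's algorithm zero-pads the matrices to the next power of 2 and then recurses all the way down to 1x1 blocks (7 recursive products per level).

Matrix multiplication for 37x37 matrices:

Strassen's algorithm requires power-of-2 dimensions. Pad 37x37 to 64x64 (next power of 2).

Standard algorithm: 37^3 = 50653 multiplications
Strassen's algorithm: 7^(log2(64)) = 7^6 = 117649 multiplications
Difference: 50653 - 117649 = -66996 (Strassen uses MORE here due to padding overhead — for small or just-over-power-of-2 n, padding can outweigh the per-level savings)

Standard: 50653 multiplications (37^3). Strassen: 117649 multiplications (7^6, after padding to 64x64). Strassen reduces 8 recursive multiplications to 7 at each level.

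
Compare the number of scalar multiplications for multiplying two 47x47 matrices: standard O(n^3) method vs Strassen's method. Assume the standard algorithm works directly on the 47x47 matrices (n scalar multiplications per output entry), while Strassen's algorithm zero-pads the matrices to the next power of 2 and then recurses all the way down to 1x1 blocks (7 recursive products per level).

Matrix multiplication for 47x47 matrices:

Strassen's algorithm requires power-of-2 dimensions. Pad 47x47 to 64x64 (next power of 2).

Standard algorithm: 47^3 = 103823 multiplications
Strassen's algorithm: 7^(log2(64)) = 7^6 = 117649 multiplications
Difference: 103823 - 117649 = -13826 (Strassen uses MORE here due to padding overhead — for small or just-over-power-of-2 n, padding can outweigh the per-level savings)

Standard: 103823 multiplications (47^3). Strassen: 117649 multiplications (7^6, after padding to 64x64). Strassen reduces 8 recursive multiplications to 7 at each level.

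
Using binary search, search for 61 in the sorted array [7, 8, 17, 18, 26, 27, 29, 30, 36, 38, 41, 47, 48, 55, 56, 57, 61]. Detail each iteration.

Binary search for 61 in [7, 8, 17, 18, 26, 27, 29, 30, 36, 38, 41, 47, 48, 55, 56, 57, 61]:

lo=0, hi=16, mid=8, arr[mid]=36 -> 36 < 61, search right half
lo=9, hi=16, mid=12, arr[mid]=48 -> 48 < 61, search right half
lo=13, hi=16, mid=14, arr[mid]=56 -> 56 < 61, search right half
lo=15, hi=16, mid=15, arr[mid]=57 -> 57 < 61, search right half
lo=16, hi=16, mid=16, arr[mid]=61 -> Found target at index 16!

Binary search finds 61 at index 16 after 5 comparisons. The search repeatedly halves the search space by comparing with the middle element.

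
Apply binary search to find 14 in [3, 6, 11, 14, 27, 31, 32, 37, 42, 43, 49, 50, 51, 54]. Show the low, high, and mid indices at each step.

Binary search for 14 in [3, 6, 11, 14, 27, 31, 32, 37, 42, 43, 49, 50, 51, 54]:

lo=0, hi=13, mid=6, arr[mid]=32 -> 32 > 14, search left half
lo=0, hi=5, mid=2, arr[mid]=11 -> 11 < 14, search right half
lo=3, hi=5, mid=4, arr[mid]=27 -> 27 > 14, search left half
lo=3, hi=3, mid=3, arr[mid]=14 -> Found target at index 3!

Binary search finds 14 at index 3 after 4 comparisons. The search repeatedly halves the search space by comparing with the middle element.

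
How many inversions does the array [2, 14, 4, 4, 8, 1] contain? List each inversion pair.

Finding inversions in [2, 14, 4, 4, 8, 1]:

(0, 5): arr[0]=2 > arr[5]=1
(1, 2): arr[1]=14 > arr[2]=4
(1, 3): arr[1]=14 > arr[3]=4
(1, 4): arr[1]=14 > arr[4]=8
(1, 5): arr[1]=14 > arr[5]=1
(2, 5): arr[2]=4 > arr[5]=1
(3, 5): arr[3]=4 > arr[5]=1
(4, 5): arr[4]=8 > arr[5]=1

Total inversions: 8

The array has 8 inversion(s): (0,5), (1,2), (1,3), (1,4), (1,5), (2,5), (3,5), (4,5). Each pair (i,j) satisfies i < j and arr[i] > arr[j].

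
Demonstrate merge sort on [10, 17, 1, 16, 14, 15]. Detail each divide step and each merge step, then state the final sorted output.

Merge sort trace:

Split: [10, 17, 1, 16, 14, 15] -> [10, 17, 1] and [16, 14, 15]
  Split: [10, 17, 1] -> [10] and [17, 1]
    Split: [17, 1] -> [17] and [1]
    Merge: [17] + [1] -> [1, 17]
  Merge: [10] + [1, 17] -> [1, 10, 17]
  Split: [16, 14, 15] -> [16] and [14, 15]
    Split: [14, 15] -> [14] and [15]
    Merge: [14] + [15] -> [14, 15]
  Merge: [16] + [14, 15] -> [14, 15, 16]
Merge: [1, 10, 17] + [14, 15, 16] -> [1, 10, 14, 15, 16, 17]

Final sorted array: [1, 10, 14, 15, 16, 17]

The merge sort proceeds by recursively splitting the array and merging sorted halves.
After all merges, the sorted array is [1, 10, 14, 15, 16, 17].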